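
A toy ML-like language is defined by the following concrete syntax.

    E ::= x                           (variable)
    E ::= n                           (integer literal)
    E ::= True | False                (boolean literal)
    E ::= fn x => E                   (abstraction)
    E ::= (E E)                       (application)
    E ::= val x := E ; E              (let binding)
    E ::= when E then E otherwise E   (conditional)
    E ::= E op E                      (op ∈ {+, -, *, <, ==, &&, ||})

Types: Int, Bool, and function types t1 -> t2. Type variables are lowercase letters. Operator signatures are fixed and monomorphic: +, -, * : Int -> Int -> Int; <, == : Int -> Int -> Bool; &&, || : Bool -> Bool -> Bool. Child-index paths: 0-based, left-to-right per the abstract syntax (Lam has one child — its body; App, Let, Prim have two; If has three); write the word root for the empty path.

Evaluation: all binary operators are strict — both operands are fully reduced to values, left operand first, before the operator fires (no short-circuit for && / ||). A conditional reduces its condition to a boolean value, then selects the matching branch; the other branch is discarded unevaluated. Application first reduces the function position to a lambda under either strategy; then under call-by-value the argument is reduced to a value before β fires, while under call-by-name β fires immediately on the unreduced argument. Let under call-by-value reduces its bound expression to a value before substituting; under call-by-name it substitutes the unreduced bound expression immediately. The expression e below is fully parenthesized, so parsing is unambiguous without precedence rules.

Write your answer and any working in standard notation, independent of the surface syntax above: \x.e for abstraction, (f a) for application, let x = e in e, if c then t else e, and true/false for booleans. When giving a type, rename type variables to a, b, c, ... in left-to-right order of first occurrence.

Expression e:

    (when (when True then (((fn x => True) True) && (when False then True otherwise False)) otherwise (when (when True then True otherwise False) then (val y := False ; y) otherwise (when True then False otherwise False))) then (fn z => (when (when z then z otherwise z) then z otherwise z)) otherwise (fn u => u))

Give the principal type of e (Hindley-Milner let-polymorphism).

Working:
  unify Bool ~ Bool
\x._ : a -> Bool
  unify a -> Bool ~ Bool -> b
  unify a ~ Bool
  unify Bool ~ b
_ _ : Bool
  unify Bool ~ Bool
  unify Bool ~ Bool
  unify Bool ~ Bool
  unify Bool ~ Bool
  unify Bool ~ Bool
  unify Bool ~ Bool
  unify Bool ~ Bool
let y : Bool
y : Bool
  unify Bool ~ Bool
  unify Bool ~ Bool
  unify Bool ~ Bool
  unify Bool ~ Bool
  unify Bool ~ Bool
z : c
  unify c ~ Bool
z : Bool
z : Bool
  unify Bool ~ Bool
  unify Bool ~ Bool
z : Bool
z : Bool
  unify Bool ~ Bool
\z._ : Bool -> Bool
u : d
\u._ : d -> d
  unify Bool -> Bool ~ d -> d
  unify Bool ~ d
  unify Bool ~ Bool

Answer: Bool -> Bool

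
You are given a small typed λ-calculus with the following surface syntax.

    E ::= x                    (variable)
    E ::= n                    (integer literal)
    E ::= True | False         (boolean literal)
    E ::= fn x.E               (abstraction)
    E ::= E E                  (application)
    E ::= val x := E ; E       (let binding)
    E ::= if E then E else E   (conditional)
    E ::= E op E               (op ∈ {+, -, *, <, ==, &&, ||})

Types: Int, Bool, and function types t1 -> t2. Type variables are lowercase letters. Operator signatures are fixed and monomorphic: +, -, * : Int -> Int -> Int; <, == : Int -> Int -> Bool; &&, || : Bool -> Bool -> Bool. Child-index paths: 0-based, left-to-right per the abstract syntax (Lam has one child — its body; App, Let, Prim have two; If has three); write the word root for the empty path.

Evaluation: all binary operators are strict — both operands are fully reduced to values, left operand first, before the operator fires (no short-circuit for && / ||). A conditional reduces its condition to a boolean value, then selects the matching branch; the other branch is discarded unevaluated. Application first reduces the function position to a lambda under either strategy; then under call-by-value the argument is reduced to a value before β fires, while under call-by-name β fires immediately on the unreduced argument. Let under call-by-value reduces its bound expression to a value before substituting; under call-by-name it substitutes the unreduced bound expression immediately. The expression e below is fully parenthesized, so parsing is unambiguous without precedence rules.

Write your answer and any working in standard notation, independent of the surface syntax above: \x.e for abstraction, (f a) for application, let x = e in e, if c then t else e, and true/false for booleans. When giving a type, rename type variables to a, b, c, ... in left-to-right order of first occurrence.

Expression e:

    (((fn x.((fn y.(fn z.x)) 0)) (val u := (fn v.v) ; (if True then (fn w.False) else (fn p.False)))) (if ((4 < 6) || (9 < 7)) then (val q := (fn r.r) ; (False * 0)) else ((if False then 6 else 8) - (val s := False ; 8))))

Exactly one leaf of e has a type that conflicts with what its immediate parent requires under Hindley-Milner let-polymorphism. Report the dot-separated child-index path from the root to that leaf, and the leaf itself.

Derivation:
x : a
\z._ : c -> a
\y._ : b -> c -> a
  unify b -> c -> a ~ Int -> d
  unify b ~ Int
  unify c -> a ~ d
_ _ : c -> a
\x._ : a -> c -> a
v : e
\v._ : e -> e
let u : forall. e -> e
  unify Bool ~ Bool
\w._ : f -> Bool
\p._ : g -> Bool
  unify f -> Bool ~ g -> Bool
  unify f ~ g
  unify Bool ~ Bool
  unify a -> c -> a ~ (g -> Bool) -> h
  unify a ~ g -> Bool
  unify c -> g -> Bool ~ h
_ _ : c -> g -> Bool
  unify Int ~ Int
  unify Int ~ Int
  unify Bool ~ Bool
  unify Int ~ Int
  unify Int ~ Int
  unify Bool ~ Bool
  unify Bool ~ Bool
r : i
\r._ : i -> i
let q : forall. i -> i
  unify Bool ~ Int
  FAIL: mismatch Bool ~ Int

Answer: 1.1.1.0 : false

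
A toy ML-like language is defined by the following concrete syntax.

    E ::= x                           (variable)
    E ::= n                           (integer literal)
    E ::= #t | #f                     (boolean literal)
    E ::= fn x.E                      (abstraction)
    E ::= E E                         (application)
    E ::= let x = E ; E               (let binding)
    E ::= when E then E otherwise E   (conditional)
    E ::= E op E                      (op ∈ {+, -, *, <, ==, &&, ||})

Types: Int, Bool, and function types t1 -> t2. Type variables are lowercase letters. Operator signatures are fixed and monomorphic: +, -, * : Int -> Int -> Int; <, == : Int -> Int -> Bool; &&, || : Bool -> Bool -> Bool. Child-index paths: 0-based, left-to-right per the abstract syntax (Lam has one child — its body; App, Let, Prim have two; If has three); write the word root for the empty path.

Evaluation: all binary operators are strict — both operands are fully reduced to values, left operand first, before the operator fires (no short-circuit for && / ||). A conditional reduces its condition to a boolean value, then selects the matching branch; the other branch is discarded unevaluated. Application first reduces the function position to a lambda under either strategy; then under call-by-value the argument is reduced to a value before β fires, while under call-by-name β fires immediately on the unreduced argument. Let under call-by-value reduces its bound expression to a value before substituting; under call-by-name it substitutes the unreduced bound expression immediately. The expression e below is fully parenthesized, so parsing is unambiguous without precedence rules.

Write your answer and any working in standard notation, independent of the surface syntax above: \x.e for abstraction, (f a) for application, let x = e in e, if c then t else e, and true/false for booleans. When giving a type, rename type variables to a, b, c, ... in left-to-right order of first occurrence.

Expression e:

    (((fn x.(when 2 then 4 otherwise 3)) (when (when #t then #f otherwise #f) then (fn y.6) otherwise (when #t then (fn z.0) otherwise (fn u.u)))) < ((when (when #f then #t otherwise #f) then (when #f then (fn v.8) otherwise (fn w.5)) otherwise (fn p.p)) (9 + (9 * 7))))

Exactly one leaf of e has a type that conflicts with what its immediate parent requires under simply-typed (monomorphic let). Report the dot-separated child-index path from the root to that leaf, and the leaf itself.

Trace:
  unify Int ~ Bool
  FAIL: mismatch Int ~ Bool

Answer: 0.0.0.0 : 2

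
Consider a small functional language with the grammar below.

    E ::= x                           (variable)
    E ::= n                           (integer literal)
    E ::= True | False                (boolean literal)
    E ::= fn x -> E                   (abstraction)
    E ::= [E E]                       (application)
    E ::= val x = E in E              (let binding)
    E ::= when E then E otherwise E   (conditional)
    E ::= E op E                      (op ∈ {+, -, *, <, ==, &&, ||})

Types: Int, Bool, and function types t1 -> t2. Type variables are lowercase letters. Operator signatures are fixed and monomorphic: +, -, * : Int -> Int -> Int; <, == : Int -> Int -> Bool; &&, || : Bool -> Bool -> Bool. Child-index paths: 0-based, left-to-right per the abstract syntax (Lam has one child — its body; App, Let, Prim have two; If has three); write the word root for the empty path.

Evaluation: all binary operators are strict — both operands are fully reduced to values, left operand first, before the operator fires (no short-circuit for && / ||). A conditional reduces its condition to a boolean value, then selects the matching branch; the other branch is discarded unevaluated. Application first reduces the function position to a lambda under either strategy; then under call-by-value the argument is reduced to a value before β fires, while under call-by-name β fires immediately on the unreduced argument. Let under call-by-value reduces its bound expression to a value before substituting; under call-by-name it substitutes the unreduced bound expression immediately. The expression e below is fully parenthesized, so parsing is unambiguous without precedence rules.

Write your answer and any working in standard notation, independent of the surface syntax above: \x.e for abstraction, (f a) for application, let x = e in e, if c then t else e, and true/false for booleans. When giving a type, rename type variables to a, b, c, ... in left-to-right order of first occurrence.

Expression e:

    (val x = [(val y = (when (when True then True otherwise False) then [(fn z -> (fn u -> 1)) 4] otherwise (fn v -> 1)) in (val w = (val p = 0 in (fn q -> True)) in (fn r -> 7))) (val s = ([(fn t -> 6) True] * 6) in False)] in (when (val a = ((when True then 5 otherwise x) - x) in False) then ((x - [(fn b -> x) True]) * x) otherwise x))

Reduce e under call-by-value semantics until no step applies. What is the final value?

Answer: 7

Derivation:
step 0: (let x = ((let y = (if (if true then true else false) then ((\z.(\u.1)) 4) else (\v.1)) in (let w = (let p = 0 in (\q.true)) in (\r.7))) (let s = (((\t.6) true) * 6) in false)) in (if (let a = ((if true then 5 else x) - x) in false) then ((x - ((\b.x) true)) * x) else x))
step 1: [if@0.0.0.0] (let x = ((let y = (if true then ((\z.(\u.1)) 4) else (\v.1)) in (let w = (let p = 0 in (\q.true)) in (\r.7))) (let s = (((\t.6) true) * 6) in false)) in (if (let a = ((if true then 5 else x) - x) in false) then ((x - ((\b.x) true)) * x) else x))
step 2: [if@0.0.0] (let x = ((let y = ((\z.(\u.1)) 4) in (let w = (let p = 0 in (\q.true)) in (\r.7))) (let s = (((\t.6) true) * 6) in false)) in (if (let a = ((if true then 5 else x) - x) in false) then ((x - ((\b.x) true)) * x) else x))
step 3: [beta@0.0.0] (let x = ((let y = (\u.1) in (let w = (let p = 0 in (\q.true)) in (\r.7))) (let s = (((\t.6) true) * 6) in false)) in (if (let a = ((if true then 5 else x) - x) in false) then ((x - ((\b.x) true)) * x) else x))
step 4: [let@0.0] (let x = ((let w = (let p = 0 in (\q.true)) in (\r.7)) (let s = (((\t.6) true) * 6) in false)) in (if (let a = ((if true then 5 else x) - x) in false) then ((x - ((\b.x) true)) * x) else x))
step 5: [let@0.0.0] (let x = ((let w = (\q.true) in (\r.7)) (let s = (((\t.6) true) * 6) in false)) in (if (let a = ((if true then 5 else x) - x) in false) then ((x - ((\b.x) true)) * x) else x))
step 6: [let@0.0] (let x = ((\r.7) (let s = (((\t.6) true) * 6) in false)) in (if (let a = ((if true then 5 else x) - x) in false) then ((x - ((\b.x) true)) * x) else x))
step 7: [beta@0.1.0.0] (let x = ((\r.7) (let s = (6 * 6) in false)) in (if (let a = ((if true then 5 else x) - x) in false) then ((x - ((\b.x) true)) * x) else x))
step 8: [delta@0.1.0] (let x = ((\r.7) (let s = 36 in false)) in (if (let a = ((if true then 5 else x) - x) in false) then ((x - ((\b.x) true)) * x) else x))
step 9: [let@0.1] (let x = ((\r.7) false) in (if (let a = ((if true then 5 else x) - x) in false) then ((x - ((\b.x) true)) * x) else x))
step 10: [beta@0] (let x = 7 in (if (let a = ((if true then 5 else x) - x) in false) then ((x - ((\b.x) true)) * x) else x))
step 11: [let@root] (if (let a = ((if true then 5 else 7) - 7) in false) then ((7 - ((\b.7) true)) * 7) else 7)
step 12: [if@0.0.0] (if (let a = (5 - 7) in false) then ((7 - ((\b.7) true)) * 7) else 7)
step 13: [delta@0.0] (if (let a = -2 in false) then ((7 - ((\b.7) true)) * 7) else 7)
step 14: [let@0] (if false then ((7 - ((\b.7) true)) * 7) else 7)
step 15: [if@root] 7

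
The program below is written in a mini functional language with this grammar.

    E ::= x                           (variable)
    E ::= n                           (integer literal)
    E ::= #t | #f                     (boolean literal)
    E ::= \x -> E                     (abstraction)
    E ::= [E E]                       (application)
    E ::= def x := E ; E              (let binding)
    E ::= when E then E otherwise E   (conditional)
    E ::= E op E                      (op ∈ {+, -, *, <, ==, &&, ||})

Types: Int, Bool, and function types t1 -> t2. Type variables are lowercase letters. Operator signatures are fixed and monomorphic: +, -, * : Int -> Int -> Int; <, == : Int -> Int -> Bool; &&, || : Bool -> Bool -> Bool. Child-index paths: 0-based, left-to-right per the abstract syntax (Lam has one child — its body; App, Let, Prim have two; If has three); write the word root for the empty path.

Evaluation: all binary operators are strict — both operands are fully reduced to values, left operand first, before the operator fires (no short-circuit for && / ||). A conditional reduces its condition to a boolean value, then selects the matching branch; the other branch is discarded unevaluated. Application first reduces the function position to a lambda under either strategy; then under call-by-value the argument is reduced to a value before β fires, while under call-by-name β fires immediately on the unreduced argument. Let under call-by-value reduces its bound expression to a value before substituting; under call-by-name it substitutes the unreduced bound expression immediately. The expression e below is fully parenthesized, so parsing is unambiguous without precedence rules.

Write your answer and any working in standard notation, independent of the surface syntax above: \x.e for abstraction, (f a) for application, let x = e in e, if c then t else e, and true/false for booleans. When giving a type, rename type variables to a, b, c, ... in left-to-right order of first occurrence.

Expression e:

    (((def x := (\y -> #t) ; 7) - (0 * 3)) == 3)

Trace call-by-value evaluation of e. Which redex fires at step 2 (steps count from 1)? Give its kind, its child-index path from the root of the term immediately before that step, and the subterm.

Derivation:
step 0: (((let x = (\y.true) in 7) - (0 * 3)) == 3)
step 1: [let@0.0] ((7 - (0 * 3)) == 3)
step 2: [delta@0.1] ((7 - 0) == 3)

Answer: delta at 0.1 : (0 * 3)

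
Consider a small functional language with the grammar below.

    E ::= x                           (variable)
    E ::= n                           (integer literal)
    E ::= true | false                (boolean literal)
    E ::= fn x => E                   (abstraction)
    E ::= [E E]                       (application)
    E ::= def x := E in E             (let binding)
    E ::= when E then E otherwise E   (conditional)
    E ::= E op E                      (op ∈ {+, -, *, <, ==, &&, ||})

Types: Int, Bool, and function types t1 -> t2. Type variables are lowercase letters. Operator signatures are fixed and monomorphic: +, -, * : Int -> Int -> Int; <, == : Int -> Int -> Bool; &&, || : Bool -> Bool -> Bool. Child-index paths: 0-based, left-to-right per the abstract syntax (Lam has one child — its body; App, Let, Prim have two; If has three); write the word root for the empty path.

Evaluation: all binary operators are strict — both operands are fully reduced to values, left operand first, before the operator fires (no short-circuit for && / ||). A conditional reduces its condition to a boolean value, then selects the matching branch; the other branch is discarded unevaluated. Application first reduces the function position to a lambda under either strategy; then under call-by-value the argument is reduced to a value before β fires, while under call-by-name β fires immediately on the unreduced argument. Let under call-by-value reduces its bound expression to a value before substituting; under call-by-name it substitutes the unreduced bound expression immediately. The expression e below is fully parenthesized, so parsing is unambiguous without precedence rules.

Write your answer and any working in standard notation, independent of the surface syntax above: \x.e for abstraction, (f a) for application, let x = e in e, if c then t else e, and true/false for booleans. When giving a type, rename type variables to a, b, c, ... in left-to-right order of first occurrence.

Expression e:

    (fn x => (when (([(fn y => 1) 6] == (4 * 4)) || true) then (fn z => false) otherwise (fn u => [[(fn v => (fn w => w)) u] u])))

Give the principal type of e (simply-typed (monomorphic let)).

Working:
\y._ : b -> Int
  unify b -> Int ~ Int -> c
  unify b ~ Int
  unify Int ~ c
_ _ : Int
  unify Int ~ Int
  unify Int ~ Int
  unify Int ~ Int
  unify Int ~ Int
  unify Bool ~ Bool
  unify Bool ~ Bool
  unify Bool ~ Bool
\z._ : d -> Bool
w : g
\w._ : g -> g
\v._ : f -> g -> g
u : e
  unify f -> g -> g ~ e -> h
  unify f ~ e
  unify g -> g ~ h
_ _ : g -> g
u : e
  unify g -> g ~ e -> i
  unify g ~ e
  unify e ~ i
_ _ : i
\u._ : i -> i
  unify d -> Bool ~ i -> i
  unify d ~ i
  unify Bool ~ i
\x._ : a -> Bool -> Bool

Answer: a -> Bool -> Bool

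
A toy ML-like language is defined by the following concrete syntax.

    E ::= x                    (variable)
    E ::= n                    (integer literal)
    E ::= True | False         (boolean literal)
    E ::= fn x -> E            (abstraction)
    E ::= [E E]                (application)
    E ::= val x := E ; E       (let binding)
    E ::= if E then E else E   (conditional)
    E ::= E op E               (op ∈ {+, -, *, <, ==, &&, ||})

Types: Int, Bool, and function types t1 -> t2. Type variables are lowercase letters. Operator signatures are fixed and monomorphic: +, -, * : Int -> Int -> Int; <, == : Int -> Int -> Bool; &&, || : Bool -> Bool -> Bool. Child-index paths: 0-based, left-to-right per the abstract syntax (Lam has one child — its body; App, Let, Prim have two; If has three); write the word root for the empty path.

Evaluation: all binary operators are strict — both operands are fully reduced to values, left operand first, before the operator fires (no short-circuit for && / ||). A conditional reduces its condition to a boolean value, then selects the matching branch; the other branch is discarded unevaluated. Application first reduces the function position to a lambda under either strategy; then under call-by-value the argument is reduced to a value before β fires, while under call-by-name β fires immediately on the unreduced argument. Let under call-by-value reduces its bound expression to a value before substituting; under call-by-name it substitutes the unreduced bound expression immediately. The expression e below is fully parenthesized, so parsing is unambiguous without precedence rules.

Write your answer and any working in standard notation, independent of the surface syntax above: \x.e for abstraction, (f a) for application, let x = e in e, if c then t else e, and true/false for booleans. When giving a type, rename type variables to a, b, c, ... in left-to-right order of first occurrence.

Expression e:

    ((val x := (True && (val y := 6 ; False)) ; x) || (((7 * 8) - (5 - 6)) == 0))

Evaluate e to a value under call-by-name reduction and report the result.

Derivation:
step 0: ((let x = (true && (let y = 6 in false)) in x) || (((7 * 8) - (5 - 6)) == 0))
step 1: [let@0] ((true && (let y = 6 in false)) || (((7 * 8) - (5 - 6)) == 0))
step 2: [let@0.1] ((true && false) || (((7 * 8) - (5 - 6)) == 0))
step 3: [delta@0] (false || (((7 * 8) - (5 - 6)) == 0))
step 4: [delta@1.0.0] (false || ((56 - (5 - 6)) == 0))
step 5: [delta@1.0.1] (false || ((56 - -1) == 0))
step 6: [delta@1.0] (false || (57 == 0))
step 7: [delta@1] (false || false)
step 8: [delta@root] false

Answer: false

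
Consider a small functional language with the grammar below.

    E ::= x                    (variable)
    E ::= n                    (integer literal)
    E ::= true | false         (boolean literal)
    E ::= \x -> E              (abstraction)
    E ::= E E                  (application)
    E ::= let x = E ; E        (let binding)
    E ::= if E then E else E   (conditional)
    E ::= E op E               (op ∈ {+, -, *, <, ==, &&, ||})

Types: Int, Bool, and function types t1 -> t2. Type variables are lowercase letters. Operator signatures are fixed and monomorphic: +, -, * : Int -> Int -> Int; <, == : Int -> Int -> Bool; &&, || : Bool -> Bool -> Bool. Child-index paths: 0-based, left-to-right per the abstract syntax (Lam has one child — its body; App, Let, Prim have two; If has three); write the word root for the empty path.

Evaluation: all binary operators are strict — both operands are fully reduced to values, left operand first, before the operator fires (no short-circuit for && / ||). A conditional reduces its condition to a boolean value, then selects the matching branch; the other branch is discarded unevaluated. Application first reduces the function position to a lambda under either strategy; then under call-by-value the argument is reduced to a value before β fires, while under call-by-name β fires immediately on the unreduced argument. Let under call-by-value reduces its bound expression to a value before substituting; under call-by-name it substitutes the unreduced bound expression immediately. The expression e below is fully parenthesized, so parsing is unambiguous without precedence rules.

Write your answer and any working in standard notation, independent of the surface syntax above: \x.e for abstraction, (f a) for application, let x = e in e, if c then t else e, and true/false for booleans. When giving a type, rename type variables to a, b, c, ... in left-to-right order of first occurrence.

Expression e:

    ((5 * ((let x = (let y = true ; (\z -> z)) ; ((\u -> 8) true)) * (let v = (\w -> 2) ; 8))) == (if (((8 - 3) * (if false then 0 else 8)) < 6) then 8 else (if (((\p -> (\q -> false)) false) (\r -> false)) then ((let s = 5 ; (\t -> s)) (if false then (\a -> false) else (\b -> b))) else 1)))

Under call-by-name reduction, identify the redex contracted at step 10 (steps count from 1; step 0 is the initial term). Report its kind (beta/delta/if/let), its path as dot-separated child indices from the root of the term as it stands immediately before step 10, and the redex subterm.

Working:
step 0: ((5 * ((let x = (let y = true in (\z.z)) in ((\u.8) true)) * (let v = (\w.2) in 8))) == (if (((8 - 3) * (if false then 0 else 8)) < 6) then 8 else (if (((\p.(\q.false)) false) (\r.false)) then ((let s = 5 in (\t.s)) (if false then (\a.false) else (\b.b))) else 1)))
step 1: [let@0.1.0] ((5 * (((\u.8) true) * (let v = (\w.2) in 8))) == (if (((8 - 3) * (if false then 0 else 8)) < 6) then 8 else (if (((\p.(\q.false)) false) (\r.false)) then ((let s = 5 in (\t.s)) (if false then (\a.false) else (\b.b))) else 1)))
step 2: [beta@0.1.0] ((5 * (8 * (let v = (\w.2) in 8))) == (if (((8 - 3) * (if false then 0 else 8)) < 6) then 8 else (if (((\p.(\q.false)) false) (\r.false)) then ((let s = 5 in (\t.s)) (if false then (\a.false) else (\b.b))) else 1)))
step 3: [let@0.1.1] ((5 * (8 * 8)) == (if (((8 - 3) * (if false then 0 else 8)) < 6) then 8 else (if (((\p.(\q.false)) false) (\r.false)) then ((let s = 5 in (\t.s)) (if false then (\a.false) else (\b.b))) else 1)))
step 4: [delta@0.1] ((5 * 64) == (if (((8 - 3) * (if false then 0 else 8)) < 6) then 8 else (if (((\p.(\q.false)) false) (\r.false)) then ((let s = 5 in (\t.s)) (if false then (\a.false) else (\b.b))) else 1)))
step 5: [delta@0] (320 == (if (((8 - 3) * (if false then 0 else 8)) < 6) then 8 else (if (((\p.(\q.false)) false) (\r.false)) then ((let s = 5 in (\t.s)) (if false then (\a.false) else (\b.b))) else 1)))
step 6: [delta@1.0.0.0] (320 == (if ((5 * (if false then 0 else 8)) < 6) then 8 else (if (((\p.(\q.false)) false) (\r.false)) then ((let s = 5 in (\t.s)) (if false then (\a.false) else (\b.b))) else 1)))
step 7: [if@1.0.0.1] (320 == (if ((5 * 8) < 6) then 8 else (if (((\p.(\q.false)) false) (\r.false)) then ((let s = 5 in (\t.s)) (if false then (\a.false) else (\b.b))) else 1)))
step 8: [delta@1.0.0] (320 == (if (40 < 6) then 8 else (if (((\p.(\q.false)) false) (\r.false)) then ((let s = 5 in (\t.s)) (if false then (\a.false) else (\b.b))) else 1)))
step 9: [delta@1.0] (320 == (if false then 8 else (if (((\p.(\q.false)) false) (\r.false)) then ((let s = 5 in (\t.s)) (if false then (\a.false) else (\b.b))) else 1)))
step 10: [if@1] (320 == (if (((\p.(\q.false)) false) (\r.false)) then ((let s = 5 in (\t.s)) (if false then (\a.false) else (\b.b))) else 1))

Answer: if at 1 : (if false then 8 else (if (((\p.(\q.false)) false) (\r.false)) then ((let s = 5 in (\t.s)) (if false then (\a.false) else (\b.b))) else 1))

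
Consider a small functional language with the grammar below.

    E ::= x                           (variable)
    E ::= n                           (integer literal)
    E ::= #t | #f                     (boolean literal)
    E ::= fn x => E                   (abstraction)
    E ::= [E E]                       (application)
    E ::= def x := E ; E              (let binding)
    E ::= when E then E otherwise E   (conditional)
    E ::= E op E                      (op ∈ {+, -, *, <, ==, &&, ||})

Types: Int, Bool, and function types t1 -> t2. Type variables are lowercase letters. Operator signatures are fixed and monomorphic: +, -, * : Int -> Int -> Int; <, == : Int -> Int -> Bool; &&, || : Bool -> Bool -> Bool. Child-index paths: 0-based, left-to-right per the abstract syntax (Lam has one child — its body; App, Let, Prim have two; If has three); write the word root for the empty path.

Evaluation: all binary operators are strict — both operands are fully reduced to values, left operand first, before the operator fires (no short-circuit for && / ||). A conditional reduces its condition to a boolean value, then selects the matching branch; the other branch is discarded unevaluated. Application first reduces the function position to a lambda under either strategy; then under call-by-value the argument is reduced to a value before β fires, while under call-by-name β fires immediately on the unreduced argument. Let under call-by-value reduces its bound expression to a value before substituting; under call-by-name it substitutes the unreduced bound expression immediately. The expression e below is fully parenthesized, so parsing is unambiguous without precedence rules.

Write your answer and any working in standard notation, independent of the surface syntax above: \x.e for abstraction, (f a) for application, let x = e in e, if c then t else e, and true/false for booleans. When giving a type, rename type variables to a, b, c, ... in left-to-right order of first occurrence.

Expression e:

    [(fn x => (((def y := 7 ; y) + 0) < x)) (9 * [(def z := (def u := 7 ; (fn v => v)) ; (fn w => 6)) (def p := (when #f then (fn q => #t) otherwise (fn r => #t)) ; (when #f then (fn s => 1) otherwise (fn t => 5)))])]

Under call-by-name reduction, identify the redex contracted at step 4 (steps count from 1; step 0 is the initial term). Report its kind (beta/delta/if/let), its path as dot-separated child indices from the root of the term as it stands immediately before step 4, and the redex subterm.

Answer: let at 1.1.0 : (let z = (let u = 7 in (\v.v)) in (\w.6))

Trace:
step 0: ((\x.(((let y = 7 in y) + 0) < x)) (9 * ((let z = (let u = 7 in (\v.v)) in (\w.6)) (let p = (if false then (\q.true) else (\r.true)) in (if false then (\s.1) else (\t.5))))))
step 1: [beta@root] (((let y = 7 in y) + 0) < (9 * ((let z = (let u = 7 in (\v.v)) in (\w.6)) (let p = (if false then (\q.true) else (\r.true)) in (if false then (\s.1) else (\t.5))))))
step 2: [let@0.0] ((7 + 0) < (9 * ((let z = (let u = 7 in (\v.v)) in (\w.6)) (let p = (if false then (\q.true) else (\r.true)) in (if false then (\s.1) else (\t.5))))))
step 3: [delta@0] (7 < (9 * ((let z = (let u = 7 in (\v.v)) in (\w.6)) (let p = (if false then (\q.true) else (\r.true)) in (if false then (\s.1) else (\t.5))))))
step 4: [let@1.1.0] (7 < (9 * ((\w.6) (let p = (if false then (\q.true) else (\r.true)) in (if false then (\s.1) else (\t.5))))))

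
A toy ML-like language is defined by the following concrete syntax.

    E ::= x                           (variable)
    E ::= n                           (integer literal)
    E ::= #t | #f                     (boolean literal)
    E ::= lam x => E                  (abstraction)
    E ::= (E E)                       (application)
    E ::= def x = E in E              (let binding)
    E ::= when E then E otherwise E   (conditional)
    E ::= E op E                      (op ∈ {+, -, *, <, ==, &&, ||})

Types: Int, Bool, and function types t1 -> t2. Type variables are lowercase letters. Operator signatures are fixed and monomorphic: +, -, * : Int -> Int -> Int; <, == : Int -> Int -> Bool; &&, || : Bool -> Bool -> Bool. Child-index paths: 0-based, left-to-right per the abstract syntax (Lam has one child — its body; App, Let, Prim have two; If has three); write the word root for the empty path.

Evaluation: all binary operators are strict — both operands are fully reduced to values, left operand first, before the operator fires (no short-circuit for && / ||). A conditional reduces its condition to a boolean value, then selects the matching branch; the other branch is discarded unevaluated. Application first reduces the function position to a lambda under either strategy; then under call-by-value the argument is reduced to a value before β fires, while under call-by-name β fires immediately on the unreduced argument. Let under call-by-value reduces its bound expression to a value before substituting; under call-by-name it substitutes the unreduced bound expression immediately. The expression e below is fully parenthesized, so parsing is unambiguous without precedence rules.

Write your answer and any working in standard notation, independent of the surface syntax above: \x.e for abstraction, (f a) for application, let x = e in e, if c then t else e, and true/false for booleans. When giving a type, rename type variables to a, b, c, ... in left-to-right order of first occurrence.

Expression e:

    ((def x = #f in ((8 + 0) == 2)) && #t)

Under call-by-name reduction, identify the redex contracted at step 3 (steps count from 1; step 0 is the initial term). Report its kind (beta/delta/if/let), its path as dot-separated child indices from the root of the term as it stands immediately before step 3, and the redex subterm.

Trace:
step 0: ((let x = false in ((8 + 0) == 2)) && true)
step 1: [let@0] (((8 + 0) == 2) && true)
step 2: [delta@0.0] ((8 == 2) && true)
step 3: [delta@0] (false && true)

Answer: delta at 0 : (8 == 2)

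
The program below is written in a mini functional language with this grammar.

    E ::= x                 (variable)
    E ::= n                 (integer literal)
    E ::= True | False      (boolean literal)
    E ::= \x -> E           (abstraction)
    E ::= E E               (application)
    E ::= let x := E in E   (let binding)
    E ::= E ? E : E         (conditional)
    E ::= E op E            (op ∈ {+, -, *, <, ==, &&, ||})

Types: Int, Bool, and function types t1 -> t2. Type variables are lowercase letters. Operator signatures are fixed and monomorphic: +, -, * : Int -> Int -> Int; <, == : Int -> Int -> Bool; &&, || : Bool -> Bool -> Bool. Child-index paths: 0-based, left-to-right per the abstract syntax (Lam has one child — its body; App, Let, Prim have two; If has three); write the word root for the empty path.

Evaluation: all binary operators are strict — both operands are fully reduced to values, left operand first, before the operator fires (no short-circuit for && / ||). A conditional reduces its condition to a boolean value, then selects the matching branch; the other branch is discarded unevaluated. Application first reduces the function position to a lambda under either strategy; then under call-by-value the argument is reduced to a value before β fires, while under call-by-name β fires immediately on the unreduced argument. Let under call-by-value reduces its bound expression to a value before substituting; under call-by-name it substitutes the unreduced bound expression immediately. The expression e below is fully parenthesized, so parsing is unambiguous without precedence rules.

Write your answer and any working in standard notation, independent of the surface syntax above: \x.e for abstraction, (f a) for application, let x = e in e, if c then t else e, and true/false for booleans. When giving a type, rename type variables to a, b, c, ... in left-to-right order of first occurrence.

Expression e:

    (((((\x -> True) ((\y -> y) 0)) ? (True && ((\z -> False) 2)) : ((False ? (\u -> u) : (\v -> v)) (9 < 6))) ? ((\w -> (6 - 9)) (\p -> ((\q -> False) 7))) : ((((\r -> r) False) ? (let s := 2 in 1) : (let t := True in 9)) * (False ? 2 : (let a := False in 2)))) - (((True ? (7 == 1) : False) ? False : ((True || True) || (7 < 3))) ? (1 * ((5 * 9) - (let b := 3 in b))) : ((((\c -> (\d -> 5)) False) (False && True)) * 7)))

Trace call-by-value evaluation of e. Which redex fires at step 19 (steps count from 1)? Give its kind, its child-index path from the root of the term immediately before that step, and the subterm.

Answer: if at 1 : (if true then (1 * ((5 * 9) - (let b = 3 in b))) else ((((\c.(\d.5)) false) (false && true)) * 7))

Derivation:
step 0: ((if (if ((\x.true) ((\y.y) 0)) then (true && ((\z.false) 2)) else ((if false then (\u.u) else (\v.v)) (9 < 6))) then ((\w.(6 - 9)) (\p.((\q.false) 7))) else ((if ((\r.r) false) then (let s = 2 in 1) else (let t = true in 9)) * (if false then 2 else (let a = false in 2)))) - (if (if (if true then (7 == 1) else false) then false else ((true || true) || (7 < 3))) then (1 * ((5 * 9) - (let b = 3 in b))) else ((((\c.(\d.5)) false) (false && true)) * 7)))
step 1: [beta@0.0.0.1] ((if (if ((\x.true) 0) then (true && ((\z.false) 2)) else ((if false then (\u.u) else (\v.v)) (9 < 6))) then ((\w.(6 - 9)) (\p.((\q.false) 7))) else ((if ((\r.r) false) then (let s = 2 in 1) else (let t = true in 9)) * (if false then 2 else (let a = false in 2)))) - (if (if (if true then (7 == 1) else false) then false else ((true || true) || (7 < 3))) then (1 * ((5 * 9) - (let b = 3 in b))) else ((((\c.(\d.5)) false) (false && true)) * 7)))
step 2: [beta@0.0.0] ((if (if true then (true && ((\z.false) 2)) else ((if false then (\u.u) else (\v.v)) (9 < 6))) then ((\w.(6 - 9)) (\p.((\q.false) 7))) else ((if ((\r.r) false) then (let s = 2 in 1) else (let t = true in 9)) * (if false then 2 else (let a = false in 2)))) - (if (if (if true then (7 == 1) else false) then false else ((true || true) || (7 < 3))) then (1 * ((5 * 9) - (let b = 3 in b))) else ((((\c.(\d.5)) false) (false && true)) * 7)))
step 3: [if@0.0] ((if (true && ((\z.false) 2)) then ((\w.(6 - 9)) (\p.((\q.false) 7))) else ((if ((\r.r) false) then (let s = 2 in 1) else (let t = true in 9)) * (if false then 2 else (let a = false in 2)))) - (if (if (if true then (7 == 1) else false) then false else ((true || true) || (7 < 3))) then (1 * ((5 * 9) - (let b = 3 in b))) else ((((\c.(\d.5)) false) (false && true)) * 7)))
step 4: [beta@0.0.1] ((if (true && false) then ((\w.(6 - 9)) (\p.((\q.false) 7))) else ((if ((\r.r) false) then (let s = 2 in 1) else (let t = true in 9)) * (if false then 2 else (let a = false in 2)))) - (if (if (if true then (7 == 1) else false) then false else ((true || true) || (7 < 3))) then (1 * ((5 * 9) - (let b = 3 in b))) else ((((\c.(\d.5)) false) (false && true)) * 7)))
step 5: [delta@0.0] ((if false then ((\w.(6 - 9)) (\p.((\q.false) 7))) else ((if ((\r.r) false) then (let s = 2 in 1) else (let t = true in 9)) * (if false then 2 else (let a = false in 2)))) - (if (if (if true then (7 == 1) else false) then false else ((true || true) || (7 < 3))) then (1 * ((5 * 9) - (let b = 3 in b))) else ((((\c.(\d.5)) false) (false && true)) * 7)))
step 6: [if@0] (((if ((\r.r) false) then (let s = 2 in 1) else (let t = true in 9)) * (if false then 2 else (let a = false in 2))) - (if (if (if true then (7 == 1) else false) then false else ((true || true) || (7 < 3))) then (1 * ((5 * 9) - (let b = 3 in b))) else ((((\c.(\d.5)) false) (false && true)) * 7)))
step 7: [beta@0.0.0] (((if false then (let s = 2 in 1) else (let t = true in 9)) * (if false then 2 else (let a = false in 2))) - (if (if (if true then (7 == 1) else false) then false else ((true || true) || (7 < 3))) then (1 * ((5 * 9) - (let b = 3 in b))) else ((((\c.(\d.5)) false) (false && true)) * 7)))
step 8: [if@0.0] (((let t = true in 9) * (if false then 2 else (let a = false in 2))) - (if (if (if true then (7 == 1) else false) then false else ((true || true) || (7 < 3))) then (1 * ((5 * 9) - (let b = 3 in b))) else ((((\c.(\d.5)) false) (false && true)) * 7)))
step 9: [let@0.0] ((9 * (if false then 2 else (let a = false in 2))) - (if (if (if true then (7 == 1) else false) then false else ((true || true) || (7 < 3))) then (1 * ((5 * 9) - (let b = 3 in b))) else ((((\c.(\d.5)) false) (false && true)) * 7)))
step 10: [if@0.1] ((9 * (let a = false in 2)) - (if (if (if true then (7 == 1) else false) then false else ((true || true) || (7 < 3))) then (1 * ((5 * 9) - (let b = 3 in b))) else ((((\c.(\d.5)) false) (false && true)) * 7)))
step 11: [let@0.1] ((9 * 2) - (if (if (if true then (7 == 1) else false) then false else ((true || true) || (7 < 3))) then (1 * ((5 * 9) - (let b = 3 in b))) else ((((\c.(\d.5)) false) (false && true)) * 7)))
step 12: [delta@0] (18 - (if (if (if true then (7 == 1) else false) then false else ((true || true) || (7 < 3))) then (1 * ((5 * 9) - (let b = 3 in b))) else ((((\c.(\d.5)) false) (false && true)) * 7)))
step 13: [if@1.0.0] (18 - (if (if (7 == 1) then false else ((true || true) || (7 < 3))) then (1 * ((5 * 9) - (let b = 3 in b))) else ((((\c.(\d.5)) false) (false && true)) * 7)))
step 14: [delta@1.0.0] (18 - (if (if false then false else ((true || true) || (7 < 3))) then (1 * ((5 * 9) - (let b = 3 in b))) else ((((\c.(\d.5)) false) (false && true)) * 7)))
step 15: [if@1.0] (18 - (if ((true || true) || (7 < 3)) then (1 * ((5 * 9) - (let b = 3 in b))) else ((((\c.(\d.5)) false) (false && true)) * 7)))
step 16: [delta@1.0.0] (18 - (if (true || (7 < 3)) then (1 * ((5 * 9) - (let b = 3 in b))) else ((((\c.(\d.5)) false) (false && true)) * 7)))
step 17: [delta@1.0.1] (18 - (if (true || false) then (1 * ((5 * 9) - (let b = 3 in b))) else ((((\c.(\d.5)) false) (false && true)) * 7)))
step 18: [delta@1.0] (18 - (if true then (1 * ((5 * 9) - (let b = 3 in b))) else ((((\c.(\d.5)) false) (false && true)) * 7)))
step 19: [if@1] (18 - (1 * ((5 * 9) - (let b = 3 in b))))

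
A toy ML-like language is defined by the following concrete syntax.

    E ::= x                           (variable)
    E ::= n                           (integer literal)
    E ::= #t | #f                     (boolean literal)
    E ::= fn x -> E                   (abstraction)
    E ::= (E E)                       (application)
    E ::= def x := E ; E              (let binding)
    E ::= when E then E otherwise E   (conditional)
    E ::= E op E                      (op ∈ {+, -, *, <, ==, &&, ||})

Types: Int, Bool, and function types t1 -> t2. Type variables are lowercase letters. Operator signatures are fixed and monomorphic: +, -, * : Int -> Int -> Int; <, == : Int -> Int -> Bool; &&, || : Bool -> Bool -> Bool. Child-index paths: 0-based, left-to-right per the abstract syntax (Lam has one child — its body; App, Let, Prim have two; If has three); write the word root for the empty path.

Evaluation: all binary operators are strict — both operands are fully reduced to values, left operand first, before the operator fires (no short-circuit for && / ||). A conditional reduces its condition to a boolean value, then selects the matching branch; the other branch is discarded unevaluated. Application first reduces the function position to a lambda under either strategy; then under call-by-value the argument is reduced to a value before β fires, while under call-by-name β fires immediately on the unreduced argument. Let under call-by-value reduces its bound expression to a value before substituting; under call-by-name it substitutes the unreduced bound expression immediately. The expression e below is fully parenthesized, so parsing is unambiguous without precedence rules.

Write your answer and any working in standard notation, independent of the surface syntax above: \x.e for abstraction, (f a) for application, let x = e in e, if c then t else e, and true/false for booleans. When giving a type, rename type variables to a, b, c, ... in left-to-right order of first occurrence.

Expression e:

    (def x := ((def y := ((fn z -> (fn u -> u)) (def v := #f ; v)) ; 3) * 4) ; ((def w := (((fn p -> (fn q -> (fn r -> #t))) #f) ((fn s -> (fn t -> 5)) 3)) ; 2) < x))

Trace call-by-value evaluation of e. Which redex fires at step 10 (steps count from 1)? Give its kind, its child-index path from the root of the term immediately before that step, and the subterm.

Answer: delta at root : (2 < 12)

Derivation:
step 0: (let x = ((let y = ((\z.(\u.u)) (let v = false in v)) in 3) * 4) in ((let w = (((\p.(\q.(\r.true))) false) ((\s.(\t.5)) 3)) in 2) < x))
step 1: [let@0.0.0.1] (let x = ((let y = ((\z.(\u.u)) false) in 3) * 4) in ((let w = (((\p.(\q.(\r.true))) false) ((\s.(\t.5)) 3)) in 2) < x))
step 2: [beta@0.0.0] (let x = ((let y = (\u.u) in 3) * 4) in ((let w = (((\p.(\q.(\r.true))) false) ((\s.(\t.5)) 3)) in 2) < x))
step 3: [let@0.0] (let x = (3 * 4) in ((let w = (((\p.(\q.(\r.true))) false) ((\s.(\t.5)) 3)) in 2) < x))
step 4: [delta@0] (let x = 12 in ((let w = (((\p.(\q.(\r.true))) false) ((\s.(\t.5)) 3)) in 2) < x))
step 5: [let@root] ((let w = (((\p.(\q.(\r.true))) false) ((\s.(\t.5)) 3)) in 2) < 12)
step 6: [beta@0.0.0] ((let w = ((\q.(\r.true)) ((\s.(\t.5)) 3)) in 2) < 12)
step 7: [beta@0.0.1] ((let w = ((\q.(\r.true)) (\t.5)) in 2) < 12)
step 8: [beta@0.0] ((let w = (\r.true) in 2) < 12)
step 9: [let@0] (2 < 12)
step 10: [delta@root] true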